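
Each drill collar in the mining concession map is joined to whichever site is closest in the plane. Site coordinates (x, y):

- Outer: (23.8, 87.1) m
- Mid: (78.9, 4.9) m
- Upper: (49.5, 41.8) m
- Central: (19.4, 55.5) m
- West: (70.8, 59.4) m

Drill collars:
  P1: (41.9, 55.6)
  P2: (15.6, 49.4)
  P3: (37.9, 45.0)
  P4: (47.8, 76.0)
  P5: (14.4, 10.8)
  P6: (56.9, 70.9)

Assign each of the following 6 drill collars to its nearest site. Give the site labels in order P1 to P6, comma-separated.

Upper, Central, Upper, Outer, Central, West

P1 → Upper (d²=248.20)
P2 → Central (d²=51.65)
P3 → Upper (d²=144.80)
P4 → Outer (d²=699.21)
P5 → Central (d²=2023.09)
P6 → West (d²=325.46)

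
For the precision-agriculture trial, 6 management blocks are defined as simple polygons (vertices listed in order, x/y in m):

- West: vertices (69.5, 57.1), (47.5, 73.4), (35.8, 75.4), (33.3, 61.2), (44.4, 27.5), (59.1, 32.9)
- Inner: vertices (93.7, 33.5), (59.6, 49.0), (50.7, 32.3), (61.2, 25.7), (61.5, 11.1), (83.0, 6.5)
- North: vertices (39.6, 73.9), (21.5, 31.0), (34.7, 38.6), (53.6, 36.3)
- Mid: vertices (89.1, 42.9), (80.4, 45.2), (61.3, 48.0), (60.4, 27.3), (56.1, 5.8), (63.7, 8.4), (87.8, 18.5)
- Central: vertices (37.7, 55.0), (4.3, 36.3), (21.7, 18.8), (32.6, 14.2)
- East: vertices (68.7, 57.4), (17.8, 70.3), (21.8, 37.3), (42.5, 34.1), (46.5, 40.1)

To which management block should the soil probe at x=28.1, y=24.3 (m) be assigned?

Central

Cast a ray rightward from (28.1, 24.3). For each polygon, the edges (by vertex number in listed order) whose endpoints lie on opposite sides of y = 24.3, where each meets that height, and whether that is right or left of the point:
West: no edge straddles that height → 0 crossings.
Inner: 4–5 at x≈61.23 (right), 6–1 at x≈90.05 (right) → 2 crossings.
North: no edge straddles that height → 0 crossings.
Mid: 4–5 at x≈59.80 (right), 7–1 at x≈88.11 (right) → 2 crossings.
Central: 2–3 at x≈16.23 (left), 4–1 at x≈33.86 (right) → 1 crossing.
East: no edge straddles that height → 0 crossings.
Only Central has an odd count, so the point is inside Central.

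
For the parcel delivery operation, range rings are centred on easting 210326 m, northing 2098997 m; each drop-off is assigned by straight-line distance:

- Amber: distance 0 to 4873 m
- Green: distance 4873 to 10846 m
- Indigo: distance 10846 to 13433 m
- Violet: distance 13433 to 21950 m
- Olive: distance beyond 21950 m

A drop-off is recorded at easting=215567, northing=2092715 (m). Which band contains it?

Green

Distance = √((215567−210326)² + (2092715−2098997)²) = √(27468081.000 + 39463524.000) = 8181.174 m.
4873 ≤ 8181.174 < 10846 → Green.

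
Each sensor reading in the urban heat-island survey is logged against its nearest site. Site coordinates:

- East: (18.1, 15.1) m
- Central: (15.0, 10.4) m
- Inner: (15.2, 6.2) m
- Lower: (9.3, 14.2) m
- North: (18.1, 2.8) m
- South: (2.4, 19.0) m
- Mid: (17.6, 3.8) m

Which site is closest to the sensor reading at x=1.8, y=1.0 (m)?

Inner

Squared distances to each site:
East: 464.500; Central: 262.600; Inner: 206.600; Lower: 230.490; North: 268.930; South: 324.360; Mid: 257.480.
Minimum at Inner.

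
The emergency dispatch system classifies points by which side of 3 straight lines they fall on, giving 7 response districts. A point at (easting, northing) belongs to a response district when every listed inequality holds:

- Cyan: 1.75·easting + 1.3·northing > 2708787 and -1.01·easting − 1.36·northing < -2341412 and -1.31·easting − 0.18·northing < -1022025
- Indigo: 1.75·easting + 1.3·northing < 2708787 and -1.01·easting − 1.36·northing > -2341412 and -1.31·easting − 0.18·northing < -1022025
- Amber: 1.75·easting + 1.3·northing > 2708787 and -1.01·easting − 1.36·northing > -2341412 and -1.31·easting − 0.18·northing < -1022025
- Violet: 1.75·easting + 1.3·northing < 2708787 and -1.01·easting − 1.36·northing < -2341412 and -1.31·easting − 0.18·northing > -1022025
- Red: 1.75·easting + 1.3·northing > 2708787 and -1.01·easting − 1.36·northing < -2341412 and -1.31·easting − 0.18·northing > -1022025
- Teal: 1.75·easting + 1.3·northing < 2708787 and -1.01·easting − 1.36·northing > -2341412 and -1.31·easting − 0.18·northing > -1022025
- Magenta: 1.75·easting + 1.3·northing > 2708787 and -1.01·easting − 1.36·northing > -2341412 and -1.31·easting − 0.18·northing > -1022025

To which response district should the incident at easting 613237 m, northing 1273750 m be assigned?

1.75·613237 + 1.3·1273750 = 2729039.750, which is > 2708787
-1.01·613237 − 1.36·1273750 = -2351669.370, which is < -2341412
-1.31·613237 − 0.18·1273750 = -1032615.470, which is < -1022025
This sign pattern matches Cyan.

Cyan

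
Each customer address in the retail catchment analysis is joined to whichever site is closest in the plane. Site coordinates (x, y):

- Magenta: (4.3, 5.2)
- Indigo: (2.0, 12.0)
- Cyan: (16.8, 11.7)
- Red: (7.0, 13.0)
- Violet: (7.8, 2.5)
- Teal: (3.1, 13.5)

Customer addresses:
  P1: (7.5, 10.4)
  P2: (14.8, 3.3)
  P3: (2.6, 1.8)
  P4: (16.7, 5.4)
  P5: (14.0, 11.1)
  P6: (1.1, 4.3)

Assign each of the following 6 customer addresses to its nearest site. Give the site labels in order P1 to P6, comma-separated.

P1 → Red (d²=7.01)
P2 → Violet (d²=49.64)
P3 → Magenta (d²=14.45)
P4 → Cyan (d²=39.70)
P5 → Cyan (d²=8.20)
P6 → Magenta (d²=11.05)

Red, Violet, Magenta, Cyan, Cyan, Magenta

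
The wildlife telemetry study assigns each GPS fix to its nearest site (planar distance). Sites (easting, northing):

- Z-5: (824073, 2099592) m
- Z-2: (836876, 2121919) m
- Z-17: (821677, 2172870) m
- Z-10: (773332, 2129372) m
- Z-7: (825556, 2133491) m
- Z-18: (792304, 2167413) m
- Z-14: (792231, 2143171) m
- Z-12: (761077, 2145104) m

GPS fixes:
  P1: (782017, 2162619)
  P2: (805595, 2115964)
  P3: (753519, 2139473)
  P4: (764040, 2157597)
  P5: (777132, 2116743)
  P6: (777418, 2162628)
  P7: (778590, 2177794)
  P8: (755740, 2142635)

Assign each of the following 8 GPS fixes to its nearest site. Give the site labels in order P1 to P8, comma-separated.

Z-18, Z-5, Z-12, Z-12, Z-10, Z-18, Z-18, Z-12

P1 → Z-18 (d²=128804805.00)
P2 → Z-5 (d²=609478868.00)
P3 → Z-12 (d²=88831525.00)
P4 → Z-12 (d²=164854418.00)
P5 → Z-10 (d²=173931641.00)
P6 → Z-18 (d²=244489221.00)
P7 → Z-18 (d²=295838957.00)
P8 → Z-12 (d²=34579530.00)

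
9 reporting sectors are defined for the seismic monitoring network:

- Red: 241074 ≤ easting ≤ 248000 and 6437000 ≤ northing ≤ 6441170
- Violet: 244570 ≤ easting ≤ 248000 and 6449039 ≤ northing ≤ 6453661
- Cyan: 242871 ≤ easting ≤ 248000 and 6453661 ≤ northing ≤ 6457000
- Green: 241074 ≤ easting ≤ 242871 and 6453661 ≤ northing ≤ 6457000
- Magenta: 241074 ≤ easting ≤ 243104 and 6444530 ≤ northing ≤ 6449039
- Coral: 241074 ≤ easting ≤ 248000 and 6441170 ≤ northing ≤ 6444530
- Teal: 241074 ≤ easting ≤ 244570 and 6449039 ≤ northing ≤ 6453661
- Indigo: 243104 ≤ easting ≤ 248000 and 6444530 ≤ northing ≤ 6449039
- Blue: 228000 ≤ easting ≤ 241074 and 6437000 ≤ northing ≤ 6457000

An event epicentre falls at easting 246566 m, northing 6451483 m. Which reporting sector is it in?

The point has easting = 246566 and northing = 6451483.
Only Violet satisfies 244570 ≤ easting ≤ 248000 and 6449039 ≤ northing ≤ 6453661.

Violet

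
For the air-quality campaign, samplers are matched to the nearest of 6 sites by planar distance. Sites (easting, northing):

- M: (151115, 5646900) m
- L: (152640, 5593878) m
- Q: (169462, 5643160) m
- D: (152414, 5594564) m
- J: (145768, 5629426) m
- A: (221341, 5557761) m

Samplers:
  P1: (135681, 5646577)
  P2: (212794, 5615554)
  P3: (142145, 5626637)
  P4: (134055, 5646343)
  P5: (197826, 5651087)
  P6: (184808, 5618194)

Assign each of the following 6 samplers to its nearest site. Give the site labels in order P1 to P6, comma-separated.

M, Q, J, M, Q, Q

P1 → M (d²=238312685.00)
P2 → Q (d²=2639753460.00)
P3 → J (d²=20904650.00)
P4 → M (d²=291353849.00)
P5 → Q (d²=867353825.00)
P6 → Q (d²=858800872.00)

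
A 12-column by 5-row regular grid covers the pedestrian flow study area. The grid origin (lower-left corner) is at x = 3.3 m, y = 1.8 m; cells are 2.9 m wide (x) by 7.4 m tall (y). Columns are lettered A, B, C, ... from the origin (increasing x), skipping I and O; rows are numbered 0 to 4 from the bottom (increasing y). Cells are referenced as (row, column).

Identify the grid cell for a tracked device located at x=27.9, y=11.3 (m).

(1, J)

Column index: ⌊(27.9 − 3.3) / 2.9⌋ = ⌊8.483⌋ = 8 → column J
Row offset from origin: ⌊(11.3 − 1.8) / 7.4⌋ = ⌊1.284⌋ = 1 → row 1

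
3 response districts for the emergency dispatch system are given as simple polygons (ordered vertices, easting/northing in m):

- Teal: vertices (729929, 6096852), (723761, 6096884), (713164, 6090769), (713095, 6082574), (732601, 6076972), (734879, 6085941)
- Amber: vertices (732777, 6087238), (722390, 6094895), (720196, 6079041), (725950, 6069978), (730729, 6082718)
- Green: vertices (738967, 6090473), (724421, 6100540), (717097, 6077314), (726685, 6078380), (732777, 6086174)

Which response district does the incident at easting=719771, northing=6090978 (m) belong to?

Cast a ray rightward from (719771, 6090978). For each polygon, the edges (by vertex number in listed order) whose endpoints lie on opposite sides of northing = 6090978, where each meets that height, and whether that is right or left of the point:
Teal: 2–3 at easting≈713526.2 (left), 6–1 at easting≈732593.9 (right) → 1 crossing.
Amber: 1–2 at easting≈727703.6 (right), 2–3 at easting≈721847.9 (right) → 2 crossings.
Green: 1–2 at easting≈738237.3 (right), 2–3 at easting≈721405.8 (right) → 2 crossings.
Only Teal has an odd count, so the point is inside Teal.

Teal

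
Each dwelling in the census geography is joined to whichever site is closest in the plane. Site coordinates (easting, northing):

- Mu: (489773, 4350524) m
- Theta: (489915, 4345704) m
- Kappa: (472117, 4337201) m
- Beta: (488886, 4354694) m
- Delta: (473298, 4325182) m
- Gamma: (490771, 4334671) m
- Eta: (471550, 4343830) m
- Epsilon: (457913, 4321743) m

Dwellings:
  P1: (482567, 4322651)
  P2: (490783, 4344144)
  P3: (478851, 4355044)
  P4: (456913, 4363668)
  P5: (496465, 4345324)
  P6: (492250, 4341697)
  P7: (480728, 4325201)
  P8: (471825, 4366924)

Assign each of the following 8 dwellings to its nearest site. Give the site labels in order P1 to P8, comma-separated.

P1 → Delta (d²=92320322.00)
P2 → Theta (d²=3187024.00)
P3 → Beta (d²=100823725.00)
P4 → Eta (d²=607788013.00)
P5 → Theta (d²=43046900.00)
P6 → Theta (d²=21508274.00)
P7 → Delta (d²=55205261.00)
P8 → Beta (d²=440650621.00)

Delta, Theta, Beta, Eta, Theta, Theta, Delta, Beta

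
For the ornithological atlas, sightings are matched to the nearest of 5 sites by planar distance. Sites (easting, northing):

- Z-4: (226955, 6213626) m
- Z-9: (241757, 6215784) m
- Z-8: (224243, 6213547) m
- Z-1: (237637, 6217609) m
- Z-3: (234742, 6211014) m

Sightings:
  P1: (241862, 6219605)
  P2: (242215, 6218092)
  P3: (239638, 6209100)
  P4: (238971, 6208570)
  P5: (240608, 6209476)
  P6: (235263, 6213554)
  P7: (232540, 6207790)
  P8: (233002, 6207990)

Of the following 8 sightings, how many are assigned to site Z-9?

2

P1 → Z-9
P2 → Z-9
P3 → Z-3
P4 → Z-3
P5 → Z-3
P6 → Z-3
P7 → Z-3
P8 → Z-3
2 of the 8 go to Z-9.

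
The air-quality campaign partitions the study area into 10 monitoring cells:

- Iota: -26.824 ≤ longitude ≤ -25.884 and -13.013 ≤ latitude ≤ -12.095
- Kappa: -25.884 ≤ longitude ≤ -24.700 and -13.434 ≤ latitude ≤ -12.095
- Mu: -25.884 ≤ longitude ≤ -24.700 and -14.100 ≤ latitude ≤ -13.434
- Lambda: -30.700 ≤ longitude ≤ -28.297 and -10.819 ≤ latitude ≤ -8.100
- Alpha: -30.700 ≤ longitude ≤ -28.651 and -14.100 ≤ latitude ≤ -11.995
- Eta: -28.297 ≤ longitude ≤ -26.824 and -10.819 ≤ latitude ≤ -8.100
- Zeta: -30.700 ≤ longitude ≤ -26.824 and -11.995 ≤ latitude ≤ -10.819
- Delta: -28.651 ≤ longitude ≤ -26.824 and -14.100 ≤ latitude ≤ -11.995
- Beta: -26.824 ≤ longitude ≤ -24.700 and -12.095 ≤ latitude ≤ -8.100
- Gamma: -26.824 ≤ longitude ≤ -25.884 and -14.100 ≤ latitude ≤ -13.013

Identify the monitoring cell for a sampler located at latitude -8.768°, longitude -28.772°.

The point has longitude = -28.772 and latitude = -8.768.
Only Lambda satisfies -30.700 ≤ longitude ≤ -28.297 and -10.819 ≤ latitude ≤ -8.100.

Lambda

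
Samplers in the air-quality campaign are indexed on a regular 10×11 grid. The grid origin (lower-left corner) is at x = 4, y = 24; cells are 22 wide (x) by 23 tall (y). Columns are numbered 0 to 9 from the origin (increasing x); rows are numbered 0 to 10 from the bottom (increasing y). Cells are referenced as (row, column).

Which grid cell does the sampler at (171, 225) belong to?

(8, 7)

Column index: ⌊(171 − 4) / 22⌋ = ⌊7.591⌋ = 7
Row offset from origin: ⌊(225 − 24) / 23⌋ = ⌊8.739⌋ = 8 → row 8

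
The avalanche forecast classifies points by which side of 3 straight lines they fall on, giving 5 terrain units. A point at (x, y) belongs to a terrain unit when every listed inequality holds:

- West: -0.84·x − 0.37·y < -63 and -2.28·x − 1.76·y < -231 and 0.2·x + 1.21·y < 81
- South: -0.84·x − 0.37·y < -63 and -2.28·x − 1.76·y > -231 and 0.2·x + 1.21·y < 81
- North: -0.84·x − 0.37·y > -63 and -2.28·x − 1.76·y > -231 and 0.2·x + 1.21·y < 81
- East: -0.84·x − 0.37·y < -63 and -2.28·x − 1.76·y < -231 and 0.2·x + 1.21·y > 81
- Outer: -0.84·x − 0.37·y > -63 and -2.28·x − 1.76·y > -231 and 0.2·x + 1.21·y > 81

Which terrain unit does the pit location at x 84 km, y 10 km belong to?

-0.84·84 − 0.37·10 = -74.260, which is < -63
-2.28·84 − 1.76·10 = -209.120, which is > -231
0.2·84 + 1.21·10 = 28.900, which is < 81
This sign pattern matches South.

South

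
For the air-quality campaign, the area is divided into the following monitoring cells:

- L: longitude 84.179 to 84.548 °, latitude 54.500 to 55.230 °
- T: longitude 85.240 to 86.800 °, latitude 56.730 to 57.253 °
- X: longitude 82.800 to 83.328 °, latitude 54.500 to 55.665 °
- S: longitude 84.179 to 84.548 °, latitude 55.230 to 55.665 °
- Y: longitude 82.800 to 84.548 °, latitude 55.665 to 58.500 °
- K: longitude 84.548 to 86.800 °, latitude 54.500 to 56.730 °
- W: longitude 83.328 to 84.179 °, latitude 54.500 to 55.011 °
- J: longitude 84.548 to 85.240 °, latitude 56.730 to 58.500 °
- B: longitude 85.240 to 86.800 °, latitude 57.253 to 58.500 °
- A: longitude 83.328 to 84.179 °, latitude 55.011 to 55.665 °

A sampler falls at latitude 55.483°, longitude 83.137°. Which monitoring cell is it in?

X

The point has longitude = 83.137 and latitude = 55.483.
Only X satisfies 82.800 ≤ longitude ≤ 83.328 and 54.500 ≤ latitude ≤ 55.665.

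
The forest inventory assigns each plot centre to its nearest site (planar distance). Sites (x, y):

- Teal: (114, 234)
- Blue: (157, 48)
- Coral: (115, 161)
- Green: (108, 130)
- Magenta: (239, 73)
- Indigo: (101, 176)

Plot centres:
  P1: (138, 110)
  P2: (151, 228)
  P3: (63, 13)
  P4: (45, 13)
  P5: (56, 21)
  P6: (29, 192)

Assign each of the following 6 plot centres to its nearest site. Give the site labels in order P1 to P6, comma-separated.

P1 → Green (d²=1300.00)
P2 → Teal (d²=1405.00)
P3 → Blue (d²=10061.00)
P4 → Blue (d²=13769.00)
P5 → Blue (d²=10930.00)
P6 → Indigo (d²=5440.00)

Green, Teal, Blue, Blue, Blue, Indigo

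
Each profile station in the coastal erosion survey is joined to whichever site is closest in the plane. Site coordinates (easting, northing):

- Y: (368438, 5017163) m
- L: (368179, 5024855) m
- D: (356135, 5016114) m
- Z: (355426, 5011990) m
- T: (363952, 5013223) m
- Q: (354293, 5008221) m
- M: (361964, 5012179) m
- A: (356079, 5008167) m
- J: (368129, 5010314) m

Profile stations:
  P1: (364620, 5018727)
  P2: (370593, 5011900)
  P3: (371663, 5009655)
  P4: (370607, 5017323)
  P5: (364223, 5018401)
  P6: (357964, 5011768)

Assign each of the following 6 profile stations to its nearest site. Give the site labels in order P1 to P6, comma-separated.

Y, J, J, Y, Y, Z

P1 → Y (d²=17023220.00)
P2 → J (d²=8586692.00)
P3 → J (d²=12923437.00)
P4 → Y (d²=4730161.00)
P5 → Y (d²=19298869.00)
P6 → Z (d²=6490728.00)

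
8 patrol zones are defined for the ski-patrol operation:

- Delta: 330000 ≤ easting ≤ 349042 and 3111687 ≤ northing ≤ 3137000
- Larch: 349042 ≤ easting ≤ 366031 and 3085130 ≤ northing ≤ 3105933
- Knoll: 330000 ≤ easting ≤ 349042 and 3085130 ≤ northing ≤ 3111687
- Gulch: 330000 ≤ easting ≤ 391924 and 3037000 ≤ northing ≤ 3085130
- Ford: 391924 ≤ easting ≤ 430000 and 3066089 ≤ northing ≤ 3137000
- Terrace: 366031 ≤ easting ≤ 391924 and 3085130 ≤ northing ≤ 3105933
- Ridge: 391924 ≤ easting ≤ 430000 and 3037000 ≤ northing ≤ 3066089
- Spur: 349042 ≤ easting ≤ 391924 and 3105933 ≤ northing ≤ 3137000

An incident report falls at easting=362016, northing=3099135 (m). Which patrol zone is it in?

Larch

The point has easting = 362016 and northing = 3099135.
Only Larch satisfies 349042 ≤ easting ≤ 366031 and 3085130 ≤ northing ≤ 3105933.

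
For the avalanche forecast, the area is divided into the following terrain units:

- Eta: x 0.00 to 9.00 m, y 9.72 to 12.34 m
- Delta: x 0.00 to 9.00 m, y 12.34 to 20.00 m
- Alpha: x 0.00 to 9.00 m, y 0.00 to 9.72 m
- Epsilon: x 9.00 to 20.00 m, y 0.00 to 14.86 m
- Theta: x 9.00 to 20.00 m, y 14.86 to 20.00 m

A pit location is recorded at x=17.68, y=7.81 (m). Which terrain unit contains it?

The point has x = 17.68 and y = 7.81.
Only Epsilon satisfies 9.00 ≤ x ≤ 20.00 and 0.00 ≤ y ≤ 14.86.

Epsilon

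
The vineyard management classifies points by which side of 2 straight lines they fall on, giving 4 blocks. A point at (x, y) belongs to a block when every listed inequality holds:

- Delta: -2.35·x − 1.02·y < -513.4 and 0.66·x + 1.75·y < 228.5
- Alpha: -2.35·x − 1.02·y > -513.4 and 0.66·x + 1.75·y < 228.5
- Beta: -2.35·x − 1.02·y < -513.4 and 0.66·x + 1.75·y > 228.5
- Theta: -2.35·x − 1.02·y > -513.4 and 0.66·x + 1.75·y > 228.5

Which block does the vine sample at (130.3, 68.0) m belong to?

Alpha

-2.35·130.3 − 1.02·68.0 = -375.565, which is > -513.4
0.66·130.3 + 1.75·68.0 = 204.998, which is < 228.5
This sign pattern matches Alpha.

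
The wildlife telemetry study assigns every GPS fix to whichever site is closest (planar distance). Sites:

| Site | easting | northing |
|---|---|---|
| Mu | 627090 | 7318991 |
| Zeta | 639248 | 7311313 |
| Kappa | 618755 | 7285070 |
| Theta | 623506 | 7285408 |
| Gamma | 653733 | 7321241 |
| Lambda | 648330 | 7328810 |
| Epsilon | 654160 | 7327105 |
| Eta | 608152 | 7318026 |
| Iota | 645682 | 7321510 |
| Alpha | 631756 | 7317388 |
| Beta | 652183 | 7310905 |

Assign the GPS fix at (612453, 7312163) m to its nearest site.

Eta

Squared distances to each site:
Mu: 260863353.000; Zeta: 718694525.000; Kappa: 773745853.000; Theta: 837998834.000; Gamma: 1786448484.000; Lambda: 1564281738.000; Epsilon: 1962737213.000; Eta: 52873370.000; Iota: 1191532850.000; Alpha: 399906434.000; Beta: 1580055464.000.
Minimum at Eta.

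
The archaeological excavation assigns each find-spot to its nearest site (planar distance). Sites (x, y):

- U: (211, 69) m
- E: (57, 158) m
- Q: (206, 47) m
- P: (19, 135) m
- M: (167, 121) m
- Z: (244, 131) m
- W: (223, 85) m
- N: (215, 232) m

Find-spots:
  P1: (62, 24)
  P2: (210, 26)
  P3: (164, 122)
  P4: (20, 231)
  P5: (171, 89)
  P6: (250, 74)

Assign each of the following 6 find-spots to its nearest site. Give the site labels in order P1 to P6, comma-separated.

P1 → P (d²=14170.00)
P2 → Q (d²=457.00)
P3 → M (d²=10.00)
P4 → E (d²=6698.00)
P5 → M (d²=1040.00)
P6 → W (d²=850.00)

P, Q, M, E, M, W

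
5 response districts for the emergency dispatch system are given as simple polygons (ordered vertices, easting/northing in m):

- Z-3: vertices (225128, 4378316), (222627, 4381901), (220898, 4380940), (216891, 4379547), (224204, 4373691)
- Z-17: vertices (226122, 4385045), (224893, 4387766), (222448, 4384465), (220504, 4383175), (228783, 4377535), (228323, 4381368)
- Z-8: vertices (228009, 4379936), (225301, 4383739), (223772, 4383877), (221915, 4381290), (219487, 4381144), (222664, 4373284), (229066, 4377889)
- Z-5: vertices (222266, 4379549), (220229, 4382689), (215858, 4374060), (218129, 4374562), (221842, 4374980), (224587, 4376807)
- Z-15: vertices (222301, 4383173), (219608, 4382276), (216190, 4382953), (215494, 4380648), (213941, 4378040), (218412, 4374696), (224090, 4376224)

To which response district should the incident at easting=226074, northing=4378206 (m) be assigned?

Cast a ray rightward from (226074, 4378206). For each polygon, the edges (by vertex number in listed order) whose endpoints lie on opposite sides of northing = 4378206, where each meets that height, and whether that is right or left of the point:
Z-3: 4–5 at easting≈218565.6 (left), 5–1 at easting≈225106.0 (left) → 0 crossings.
Z-17: 4–5 at easting≈227798.0 (right), 5–6 at easting≈228702.5 (right) → 2 crossings.
Z-8: 5–6 at easting≈220674.5 (left), 7–1 at easting≈228902.3 (right) → 1 crossing.
Z-5: 2–3 at easting≈217958.1 (left), 6–1 at easting≈223402.8 (left) → 0 crossings.
Z-15: 4–5 at easting≈214039.8 (left), 7–1 at easting≈223579.7 (left) → 0 crossings.
Only Z-8 has an odd count, so the point is inside Z-8.

Z-8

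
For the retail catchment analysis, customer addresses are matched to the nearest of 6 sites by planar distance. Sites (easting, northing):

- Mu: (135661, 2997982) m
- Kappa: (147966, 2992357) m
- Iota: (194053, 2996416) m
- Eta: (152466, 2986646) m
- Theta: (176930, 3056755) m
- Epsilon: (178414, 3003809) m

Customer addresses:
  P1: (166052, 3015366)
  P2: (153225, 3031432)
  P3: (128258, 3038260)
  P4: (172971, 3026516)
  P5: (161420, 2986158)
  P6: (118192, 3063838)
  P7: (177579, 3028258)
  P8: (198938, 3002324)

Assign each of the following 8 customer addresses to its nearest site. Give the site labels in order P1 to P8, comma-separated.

P1 → Epsilon (d²=286383293.00)
P2 → Theta (d²=1203181354.00)
P3 → Mu (d²=1677121693.00)
P4 → Epsilon (d²=545234098.00)
P5 → Eta (d²=80412260.00)
P6 → Theta (d²=3500321533.00)
P7 → Epsilon (d²=598450826.00)
P8 → Iota (d²=58767689.00)

Epsilon, Theta, Mu, Epsilon, Eta, Theta, Epsilon, Iota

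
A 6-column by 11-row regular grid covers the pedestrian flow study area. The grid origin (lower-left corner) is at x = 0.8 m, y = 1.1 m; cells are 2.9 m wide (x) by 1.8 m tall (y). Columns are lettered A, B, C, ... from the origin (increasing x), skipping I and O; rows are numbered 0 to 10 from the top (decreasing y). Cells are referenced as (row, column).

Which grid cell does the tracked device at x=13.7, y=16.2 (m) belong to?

(2, E)

Column index: ⌊(13.7 − 0.8) / 2.9⌋ = ⌊4.448⌋ = 4 → column E
Row offset from origin: ⌊(16.2 − 1.1) / 1.8⌋ = ⌊8.389⌋ = 8 → row 2 (counted from top)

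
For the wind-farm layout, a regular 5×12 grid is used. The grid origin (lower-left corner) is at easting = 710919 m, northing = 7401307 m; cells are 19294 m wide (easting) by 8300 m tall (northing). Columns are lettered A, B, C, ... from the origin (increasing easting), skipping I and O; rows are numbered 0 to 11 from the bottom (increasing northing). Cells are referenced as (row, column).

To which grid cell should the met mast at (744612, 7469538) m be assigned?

(8, B)

Column index: ⌊(744612 − 710919) / 19294⌋ = ⌊1.746⌋ = 1 → column B
Row offset from origin: ⌊(7469538 − 7401307) / 8300⌋ = ⌊8.221⌋ = 8 → row 8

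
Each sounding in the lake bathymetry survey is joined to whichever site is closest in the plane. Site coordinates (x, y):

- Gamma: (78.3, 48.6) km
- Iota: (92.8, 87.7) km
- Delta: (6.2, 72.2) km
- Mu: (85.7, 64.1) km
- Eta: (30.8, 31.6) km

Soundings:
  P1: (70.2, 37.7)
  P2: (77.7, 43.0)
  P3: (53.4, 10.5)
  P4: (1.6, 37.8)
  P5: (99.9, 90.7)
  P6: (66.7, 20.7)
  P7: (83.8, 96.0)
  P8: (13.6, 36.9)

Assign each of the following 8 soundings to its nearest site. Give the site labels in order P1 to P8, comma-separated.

P1 → Gamma (d²=184.42)
P2 → Gamma (d²=31.72)
P3 → Eta (d²=955.97)
P4 → Eta (d²=891.08)
P5 → Iota (d²=59.41)
P6 → Gamma (d²=912.97)
P7 → Iota (d²=149.89)
P8 → Eta (d²=323.93)

Gamma, Gamma, Eta, Eta, Iota, Gamma, Iota, Eta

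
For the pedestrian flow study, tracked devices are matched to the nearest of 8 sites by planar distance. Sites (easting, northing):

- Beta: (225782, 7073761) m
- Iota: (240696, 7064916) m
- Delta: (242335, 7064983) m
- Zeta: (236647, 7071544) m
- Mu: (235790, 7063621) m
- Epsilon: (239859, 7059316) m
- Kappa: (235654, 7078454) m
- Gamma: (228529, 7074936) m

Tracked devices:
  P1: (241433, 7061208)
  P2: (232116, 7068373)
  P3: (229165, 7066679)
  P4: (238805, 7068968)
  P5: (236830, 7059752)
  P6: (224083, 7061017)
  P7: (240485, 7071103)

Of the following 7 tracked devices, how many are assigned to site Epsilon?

P1 → Epsilon
P2 → Zeta
P3 → Mu
P4 → Zeta
P5 → Epsilon
P6 → Mu
P7 → Zeta
2 of the 7 go to Epsilon.

2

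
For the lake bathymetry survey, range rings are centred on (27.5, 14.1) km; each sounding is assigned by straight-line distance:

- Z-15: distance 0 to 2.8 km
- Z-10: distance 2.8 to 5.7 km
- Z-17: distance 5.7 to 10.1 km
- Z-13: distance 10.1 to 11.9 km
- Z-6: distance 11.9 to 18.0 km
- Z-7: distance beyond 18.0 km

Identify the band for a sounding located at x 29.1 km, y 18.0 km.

Distance = √((29.1−27.5)² + (18.0−14.1)²) = √(2.560 + 15.210) = 4.215 km.
2.8 ≤ 4.215 < 5.7 → Z-10.

Z-10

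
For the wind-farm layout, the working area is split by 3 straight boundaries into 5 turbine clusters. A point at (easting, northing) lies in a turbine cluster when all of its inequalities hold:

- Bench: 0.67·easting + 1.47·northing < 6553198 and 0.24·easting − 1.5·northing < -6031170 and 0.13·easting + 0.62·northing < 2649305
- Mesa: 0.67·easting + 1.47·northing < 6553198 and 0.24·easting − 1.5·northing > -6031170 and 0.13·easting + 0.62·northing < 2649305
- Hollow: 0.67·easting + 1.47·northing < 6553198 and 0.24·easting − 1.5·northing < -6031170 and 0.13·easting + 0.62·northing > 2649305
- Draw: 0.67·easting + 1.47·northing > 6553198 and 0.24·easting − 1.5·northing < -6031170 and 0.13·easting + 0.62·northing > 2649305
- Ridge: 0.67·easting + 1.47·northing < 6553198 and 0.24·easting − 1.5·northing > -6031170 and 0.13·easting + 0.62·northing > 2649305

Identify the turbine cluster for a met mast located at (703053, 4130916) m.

0.67·703053 + 1.47·4130916 = 6543492.030, which is < 6553198
0.24·703053 − 1.5·4130916 = -6027641.280, which is > -6031170
0.13·703053 + 0.62·4130916 = 2652564.810, which is > 2649305
This sign pattern matches Ridge.

Ridge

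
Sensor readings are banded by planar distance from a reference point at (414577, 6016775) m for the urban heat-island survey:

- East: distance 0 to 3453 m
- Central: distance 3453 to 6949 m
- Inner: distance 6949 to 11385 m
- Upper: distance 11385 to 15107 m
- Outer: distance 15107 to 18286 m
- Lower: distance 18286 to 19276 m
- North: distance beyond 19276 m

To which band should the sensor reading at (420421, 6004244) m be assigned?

Distance = √((420421−414577)² + (6004244−6016775)²) = √(34152336.000 + 157025961.000) = 13826.724 m.
11385 ≤ 13826.724 < 15107 → Upper.

Upper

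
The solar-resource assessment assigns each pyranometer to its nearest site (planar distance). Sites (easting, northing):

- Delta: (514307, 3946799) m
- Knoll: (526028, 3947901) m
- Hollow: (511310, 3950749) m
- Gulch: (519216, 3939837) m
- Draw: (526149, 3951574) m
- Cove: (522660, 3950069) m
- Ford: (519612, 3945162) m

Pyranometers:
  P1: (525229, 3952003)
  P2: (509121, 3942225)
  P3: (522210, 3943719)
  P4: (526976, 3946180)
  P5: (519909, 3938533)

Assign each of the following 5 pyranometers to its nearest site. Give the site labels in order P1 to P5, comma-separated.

Draw, Delta, Ford, Knoll, Gulch

P1 → Draw (d²=1030441.00)
P2 → Delta (d²=47816072.00)
P3 → Ford (d²=8831853.00)
P4 → Knoll (d²=3860545.00)
P5 → Gulch (d²=2180665.00)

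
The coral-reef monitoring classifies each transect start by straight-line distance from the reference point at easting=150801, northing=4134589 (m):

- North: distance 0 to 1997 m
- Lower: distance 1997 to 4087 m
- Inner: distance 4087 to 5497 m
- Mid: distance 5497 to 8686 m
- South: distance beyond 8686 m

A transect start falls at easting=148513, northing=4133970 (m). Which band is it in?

Distance = √((148513−150801)² + (4133970−4134589)²) = √(5234944.000 + 383161.000) = 2370.254 m.
1997 ≤ 2370.254 < 4087 → Lower.

Lower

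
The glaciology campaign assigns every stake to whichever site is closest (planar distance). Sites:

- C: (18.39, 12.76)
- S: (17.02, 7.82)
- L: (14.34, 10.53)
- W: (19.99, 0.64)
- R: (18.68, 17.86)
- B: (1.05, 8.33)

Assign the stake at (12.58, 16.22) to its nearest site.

Squared distances to each site:
C: 45.728; S: 90.274; L: 35.474; W: 297.644; R: 39.900; B: 195.193.
Minimum at L.

L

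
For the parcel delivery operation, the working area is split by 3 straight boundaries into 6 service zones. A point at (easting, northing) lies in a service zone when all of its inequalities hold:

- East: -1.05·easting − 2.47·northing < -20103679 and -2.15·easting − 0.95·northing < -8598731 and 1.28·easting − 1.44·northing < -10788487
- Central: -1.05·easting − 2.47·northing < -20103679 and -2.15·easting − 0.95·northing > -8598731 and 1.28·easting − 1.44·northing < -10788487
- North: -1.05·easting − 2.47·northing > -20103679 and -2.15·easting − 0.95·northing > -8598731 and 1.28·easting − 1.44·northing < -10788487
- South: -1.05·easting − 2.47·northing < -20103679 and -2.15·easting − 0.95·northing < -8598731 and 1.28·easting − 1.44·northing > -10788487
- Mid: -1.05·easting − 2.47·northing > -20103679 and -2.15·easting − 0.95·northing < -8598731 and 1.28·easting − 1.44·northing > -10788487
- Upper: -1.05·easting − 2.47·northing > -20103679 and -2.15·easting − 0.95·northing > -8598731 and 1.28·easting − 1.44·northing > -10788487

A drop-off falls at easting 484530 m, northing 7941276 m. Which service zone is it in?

-1.05·484530 − 2.47·7941276 = -20123708.220, which is < -20103679
-2.15·484530 − 0.95·7941276 = -8585951.700, which is > -8598731
1.28·484530 − 1.44·7941276 = -10815239.040, which is < -10788487
This sign pattern matches Central.

Central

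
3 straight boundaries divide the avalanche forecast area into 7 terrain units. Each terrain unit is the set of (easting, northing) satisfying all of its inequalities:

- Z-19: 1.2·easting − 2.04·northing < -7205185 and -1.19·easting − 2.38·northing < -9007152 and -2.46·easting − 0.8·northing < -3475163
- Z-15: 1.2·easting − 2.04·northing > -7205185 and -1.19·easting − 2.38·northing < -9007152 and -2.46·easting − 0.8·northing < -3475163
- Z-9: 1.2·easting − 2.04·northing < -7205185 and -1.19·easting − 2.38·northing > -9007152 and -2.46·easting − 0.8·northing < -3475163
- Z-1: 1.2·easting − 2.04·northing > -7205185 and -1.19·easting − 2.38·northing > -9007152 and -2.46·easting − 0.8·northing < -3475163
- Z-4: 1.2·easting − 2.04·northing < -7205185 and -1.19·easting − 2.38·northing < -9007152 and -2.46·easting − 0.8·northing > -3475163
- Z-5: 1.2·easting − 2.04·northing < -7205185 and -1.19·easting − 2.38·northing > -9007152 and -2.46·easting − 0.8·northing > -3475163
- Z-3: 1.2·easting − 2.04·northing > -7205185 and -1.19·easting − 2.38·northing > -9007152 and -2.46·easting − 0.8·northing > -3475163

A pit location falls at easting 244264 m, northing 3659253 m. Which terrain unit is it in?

1.2·244264 − 2.04·3659253 = -7171759.320, which is > -7205185
-1.19·244264 − 2.38·3659253 = -8999696.300, which is > -9007152
-2.46·244264 − 0.8·3659253 = -3528291.840, which is < -3475163
This sign pattern matches Z-1.

Z-1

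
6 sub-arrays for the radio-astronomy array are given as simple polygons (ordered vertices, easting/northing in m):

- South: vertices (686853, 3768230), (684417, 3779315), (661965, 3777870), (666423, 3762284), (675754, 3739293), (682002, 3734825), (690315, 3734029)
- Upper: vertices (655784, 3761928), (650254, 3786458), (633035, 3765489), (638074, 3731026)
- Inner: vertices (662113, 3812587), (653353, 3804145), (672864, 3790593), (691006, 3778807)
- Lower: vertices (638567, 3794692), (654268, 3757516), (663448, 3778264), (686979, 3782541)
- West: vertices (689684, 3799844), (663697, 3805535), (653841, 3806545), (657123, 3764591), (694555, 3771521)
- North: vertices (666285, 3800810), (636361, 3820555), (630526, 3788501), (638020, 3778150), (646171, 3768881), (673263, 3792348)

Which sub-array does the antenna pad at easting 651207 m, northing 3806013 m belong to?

North

Cast a ray rightward from (651207, 3806013). For each polygon, the edges (by vertex number in listed order) whose endpoints lie on opposite sides of northing = 3806013, where each meets that height, and whether that is right or left of the point:
South: no edge straddles that height → 0 crossings.
Upper: no edge straddles that height → 0 crossings.
Inner: 1–2 at easting≈655291.4 (right), 4–1 at easting≈667735.9 (right) → 2 crossings.
Lower: no edge straddles that height → 0 crossings.
West: 2–3 at easting≈659032.5 (right), 3–4 at easting≈653882.6 (right) → 2 crossings.
North: 1–2 at easting≈658399.7 (right), 2–3 at easting≈633713.8 (left) → 1 crossing.
Only North has an odd count, so the point is inside North.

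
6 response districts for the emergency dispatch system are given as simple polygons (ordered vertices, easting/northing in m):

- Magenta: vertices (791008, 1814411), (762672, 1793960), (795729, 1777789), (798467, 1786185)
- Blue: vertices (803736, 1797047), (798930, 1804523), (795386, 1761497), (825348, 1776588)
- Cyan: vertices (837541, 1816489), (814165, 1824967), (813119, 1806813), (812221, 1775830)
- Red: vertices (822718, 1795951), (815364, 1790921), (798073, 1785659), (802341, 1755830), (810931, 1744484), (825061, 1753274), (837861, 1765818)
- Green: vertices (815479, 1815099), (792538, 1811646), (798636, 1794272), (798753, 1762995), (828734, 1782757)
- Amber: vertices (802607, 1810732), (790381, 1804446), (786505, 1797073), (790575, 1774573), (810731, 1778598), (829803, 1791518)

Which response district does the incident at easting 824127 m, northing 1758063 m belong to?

Cast a ray rightward from (824127, 1758063). For each polygon, the edges (by vertex number in listed order) whose endpoints lie on opposite sides of northing = 1758063, where each meets that height, and whether that is right or left of the point:
Magenta: no edge straddles that height → 0 crossings.
Blue: no edge straddles that height → 0 crossings.
Cyan: no edge straddles that height → 0 crossings.
Red: 3–4 at easting≈802021.5 (left), 6–7 at easting≈829947.7 (right) → 1 crossing.
Green: no edge straddles that height → 0 crossings.
Amber: no edge straddles that height → 0 crossings.
Only Red has an odd count, so the point is inside Red.

Red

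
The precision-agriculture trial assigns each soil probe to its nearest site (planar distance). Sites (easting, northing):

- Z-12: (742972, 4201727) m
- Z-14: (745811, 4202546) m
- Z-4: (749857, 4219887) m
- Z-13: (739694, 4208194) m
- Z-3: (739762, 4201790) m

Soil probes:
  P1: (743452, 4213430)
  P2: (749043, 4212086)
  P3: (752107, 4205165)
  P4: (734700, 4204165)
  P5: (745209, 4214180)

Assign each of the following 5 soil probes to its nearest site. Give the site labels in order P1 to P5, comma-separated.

Z-13, Z-4, Z-14, Z-3, Z-4

P1 → Z-13 (d²=41538260.00)
P2 → Z-4 (d²=61518197.00)
P3 → Z-14 (d²=46498777.00)
P4 → Z-3 (d²=31264469.00)
P5 → Z-4 (d²=54173753.00)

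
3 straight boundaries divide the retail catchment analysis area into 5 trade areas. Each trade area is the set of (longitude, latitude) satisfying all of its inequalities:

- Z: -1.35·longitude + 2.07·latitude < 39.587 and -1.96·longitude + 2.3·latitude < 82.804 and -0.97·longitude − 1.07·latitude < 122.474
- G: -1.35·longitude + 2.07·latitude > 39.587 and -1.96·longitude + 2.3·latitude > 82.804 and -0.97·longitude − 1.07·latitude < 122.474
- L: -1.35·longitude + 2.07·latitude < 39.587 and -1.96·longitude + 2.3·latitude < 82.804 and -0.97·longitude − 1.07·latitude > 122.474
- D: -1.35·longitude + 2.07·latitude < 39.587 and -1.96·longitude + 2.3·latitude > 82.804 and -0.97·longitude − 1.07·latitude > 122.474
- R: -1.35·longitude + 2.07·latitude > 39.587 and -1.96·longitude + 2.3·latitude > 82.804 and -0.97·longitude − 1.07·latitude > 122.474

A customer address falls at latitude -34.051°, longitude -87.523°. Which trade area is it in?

-1.35·-87.523 + 2.07·-34.051 = 47.670, which is > 39.587
-1.96·-87.523 + 2.3·-34.051 = 93.228, which is > 82.804
-0.97·-87.523 − 1.07·-34.051 = 121.332, which is < 122.474
This sign pattern matches G.

G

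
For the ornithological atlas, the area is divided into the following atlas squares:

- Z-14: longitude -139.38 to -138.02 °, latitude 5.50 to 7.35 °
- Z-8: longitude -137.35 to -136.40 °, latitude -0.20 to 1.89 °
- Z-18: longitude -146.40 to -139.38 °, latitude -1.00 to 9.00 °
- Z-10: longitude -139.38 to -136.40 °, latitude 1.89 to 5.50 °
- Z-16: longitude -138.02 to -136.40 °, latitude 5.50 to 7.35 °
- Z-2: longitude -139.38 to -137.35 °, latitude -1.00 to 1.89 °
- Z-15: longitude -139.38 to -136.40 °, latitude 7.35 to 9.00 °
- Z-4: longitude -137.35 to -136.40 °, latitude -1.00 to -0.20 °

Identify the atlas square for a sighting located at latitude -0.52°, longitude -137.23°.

The point has longitude = -137.23 and latitude = -0.52.
Only Z-4 satisfies -137.35 ≤ longitude ≤ -136.40 and -1.00 ≤ latitude ≤ -0.20.

Z-4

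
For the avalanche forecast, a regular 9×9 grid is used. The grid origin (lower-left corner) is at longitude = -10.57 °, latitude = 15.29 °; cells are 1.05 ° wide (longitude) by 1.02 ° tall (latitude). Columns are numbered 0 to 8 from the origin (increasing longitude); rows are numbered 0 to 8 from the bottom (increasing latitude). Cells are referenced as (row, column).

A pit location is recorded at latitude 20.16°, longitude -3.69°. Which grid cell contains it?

(4, 6)

Column index: ⌊(-3.69 − -10.57) / 1.05⌋ = ⌊6.552⌋ = 6
Row offset from origin: ⌊(20.16 − 15.29) / 1.02⌋ = ⌊4.775⌋ = 4 → row 4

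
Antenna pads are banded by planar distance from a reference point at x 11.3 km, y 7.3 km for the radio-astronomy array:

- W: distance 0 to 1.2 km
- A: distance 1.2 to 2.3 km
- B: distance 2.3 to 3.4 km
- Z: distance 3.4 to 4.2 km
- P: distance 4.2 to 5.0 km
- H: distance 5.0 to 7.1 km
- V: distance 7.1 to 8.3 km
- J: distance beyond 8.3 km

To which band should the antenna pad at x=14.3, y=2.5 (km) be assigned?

H

Distance = √((14.3−11.3)² + (2.5−7.3)²) = √(9.000 + 23.040) = 5.660 km.
5.0 ≤ 5.660 < 7.1 → H.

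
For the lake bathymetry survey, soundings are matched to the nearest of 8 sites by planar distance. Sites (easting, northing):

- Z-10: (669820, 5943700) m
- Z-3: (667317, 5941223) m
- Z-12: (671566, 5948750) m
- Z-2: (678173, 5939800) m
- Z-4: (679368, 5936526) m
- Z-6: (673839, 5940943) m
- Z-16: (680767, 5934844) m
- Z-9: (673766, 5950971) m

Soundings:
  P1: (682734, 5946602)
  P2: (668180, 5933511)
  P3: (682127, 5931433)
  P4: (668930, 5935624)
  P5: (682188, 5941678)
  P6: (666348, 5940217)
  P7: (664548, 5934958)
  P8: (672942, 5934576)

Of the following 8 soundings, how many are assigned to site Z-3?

P1 → Z-2
P2 → Z-3
P3 → Z-16
P4 → Z-3
P5 → Z-2
P6 → Z-3
P7 → Z-3
P8 → Z-6
4 of the 8 go to Z-3.

4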